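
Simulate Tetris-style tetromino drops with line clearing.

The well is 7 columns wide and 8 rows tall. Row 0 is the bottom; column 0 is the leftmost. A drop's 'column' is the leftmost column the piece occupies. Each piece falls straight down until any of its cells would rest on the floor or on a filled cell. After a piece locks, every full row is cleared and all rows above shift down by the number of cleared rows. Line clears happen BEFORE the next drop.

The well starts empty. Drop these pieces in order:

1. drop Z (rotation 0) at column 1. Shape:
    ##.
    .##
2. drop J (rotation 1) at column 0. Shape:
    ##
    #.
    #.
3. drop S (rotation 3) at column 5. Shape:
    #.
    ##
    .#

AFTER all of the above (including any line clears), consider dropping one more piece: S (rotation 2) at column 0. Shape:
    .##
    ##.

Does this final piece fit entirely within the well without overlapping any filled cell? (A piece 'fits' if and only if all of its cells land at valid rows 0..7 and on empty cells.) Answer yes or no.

Drop 1: Z rot0 at col 1 lands with bottom-row=0; cleared 0 line(s) (total 0); column heights now [0 2 2 1 0 0 0], max=2
Drop 2: J rot1 at col 0 lands with bottom-row=0; cleared 0 line(s) (total 0); column heights now [3 3 2 1 0 0 0], max=3
Drop 3: S rot3 at col 5 lands with bottom-row=0; cleared 0 line(s) (total 0); column heights now [3 3 2 1 0 3 2], max=3
Test piece S rot2 at col 0 (width 3): heights before test = [3 3 2 1 0 3 2]; fits = True

Answer: yes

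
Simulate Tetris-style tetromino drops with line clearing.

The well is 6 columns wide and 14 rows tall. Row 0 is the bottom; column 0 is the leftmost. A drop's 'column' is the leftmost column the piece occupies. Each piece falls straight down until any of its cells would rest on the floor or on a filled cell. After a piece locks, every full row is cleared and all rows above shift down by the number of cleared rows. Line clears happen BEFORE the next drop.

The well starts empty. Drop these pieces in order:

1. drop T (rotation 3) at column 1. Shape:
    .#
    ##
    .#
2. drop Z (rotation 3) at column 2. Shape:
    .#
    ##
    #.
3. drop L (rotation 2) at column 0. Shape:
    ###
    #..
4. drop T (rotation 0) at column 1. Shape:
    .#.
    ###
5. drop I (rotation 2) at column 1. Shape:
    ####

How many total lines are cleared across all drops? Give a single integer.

Drop 1: T rot3 at col 1 lands with bottom-row=0; cleared 0 line(s) (total 0); column heights now [0 2 3 0 0 0], max=3
Drop 2: Z rot3 at col 2 lands with bottom-row=3; cleared 0 line(s) (total 0); column heights now [0 2 5 6 0 0], max=6
Drop 3: L rot2 at col 0 lands with bottom-row=4; cleared 0 line(s) (total 0); column heights now [6 6 6 6 0 0], max=6
Drop 4: T rot0 at col 1 lands with bottom-row=6; cleared 0 line(s) (total 0); column heights now [6 7 8 7 0 0], max=8
Drop 5: I rot2 at col 1 lands with bottom-row=8; cleared 0 line(s) (total 0); column heights now [6 9 9 9 9 0], max=9

Answer: 0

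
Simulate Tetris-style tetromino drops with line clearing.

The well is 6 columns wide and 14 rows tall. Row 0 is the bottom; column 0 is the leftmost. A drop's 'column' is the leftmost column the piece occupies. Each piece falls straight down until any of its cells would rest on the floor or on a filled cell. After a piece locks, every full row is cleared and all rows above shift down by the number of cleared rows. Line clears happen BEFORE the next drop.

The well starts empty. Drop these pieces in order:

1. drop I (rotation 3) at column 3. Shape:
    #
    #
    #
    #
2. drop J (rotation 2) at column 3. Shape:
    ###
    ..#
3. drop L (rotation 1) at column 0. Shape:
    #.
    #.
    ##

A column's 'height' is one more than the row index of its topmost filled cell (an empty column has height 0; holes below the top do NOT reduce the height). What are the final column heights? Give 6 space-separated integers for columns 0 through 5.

Drop 1: I rot3 at col 3 lands with bottom-row=0; cleared 0 line(s) (total 0); column heights now [0 0 0 4 0 0], max=4
Drop 2: J rot2 at col 3 lands with bottom-row=3; cleared 0 line(s) (total 0); column heights now [0 0 0 5 5 5], max=5
Drop 3: L rot1 at col 0 lands with bottom-row=0; cleared 0 line(s) (total 0); column heights now [3 1 0 5 5 5], max=5

Answer: 3 1 0 5 5 5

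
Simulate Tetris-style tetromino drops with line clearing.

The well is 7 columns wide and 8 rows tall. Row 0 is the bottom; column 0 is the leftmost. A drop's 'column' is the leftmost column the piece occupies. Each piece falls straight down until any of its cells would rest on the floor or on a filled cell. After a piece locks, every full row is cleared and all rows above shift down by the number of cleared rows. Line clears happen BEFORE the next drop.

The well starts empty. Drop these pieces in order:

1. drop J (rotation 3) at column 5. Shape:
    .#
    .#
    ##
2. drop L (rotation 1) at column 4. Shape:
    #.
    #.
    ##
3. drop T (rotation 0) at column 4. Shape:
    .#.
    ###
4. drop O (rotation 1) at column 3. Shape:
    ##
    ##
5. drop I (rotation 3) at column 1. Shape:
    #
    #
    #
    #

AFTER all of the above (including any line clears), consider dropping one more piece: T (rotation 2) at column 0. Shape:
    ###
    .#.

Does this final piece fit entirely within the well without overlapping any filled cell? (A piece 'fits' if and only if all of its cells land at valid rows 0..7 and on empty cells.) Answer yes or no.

Answer: yes

Derivation:
Drop 1: J rot3 at col 5 lands with bottom-row=0; cleared 0 line(s) (total 0); column heights now [0 0 0 0 0 1 3], max=3
Drop 2: L rot1 at col 4 lands with bottom-row=1; cleared 0 line(s) (total 0); column heights now [0 0 0 0 4 2 3], max=4
Drop 3: T rot0 at col 4 lands with bottom-row=4; cleared 0 line(s) (total 0); column heights now [0 0 0 0 5 6 5], max=6
Drop 4: O rot1 at col 3 lands with bottom-row=5; cleared 0 line(s) (total 0); column heights now [0 0 0 7 7 6 5], max=7
Drop 5: I rot3 at col 1 lands with bottom-row=0; cleared 0 line(s) (total 0); column heights now [0 4 0 7 7 6 5], max=7
Test piece T rot2 at col 0 (width 3): heights before test = [0 4 0 7 7 6 5]; fits = True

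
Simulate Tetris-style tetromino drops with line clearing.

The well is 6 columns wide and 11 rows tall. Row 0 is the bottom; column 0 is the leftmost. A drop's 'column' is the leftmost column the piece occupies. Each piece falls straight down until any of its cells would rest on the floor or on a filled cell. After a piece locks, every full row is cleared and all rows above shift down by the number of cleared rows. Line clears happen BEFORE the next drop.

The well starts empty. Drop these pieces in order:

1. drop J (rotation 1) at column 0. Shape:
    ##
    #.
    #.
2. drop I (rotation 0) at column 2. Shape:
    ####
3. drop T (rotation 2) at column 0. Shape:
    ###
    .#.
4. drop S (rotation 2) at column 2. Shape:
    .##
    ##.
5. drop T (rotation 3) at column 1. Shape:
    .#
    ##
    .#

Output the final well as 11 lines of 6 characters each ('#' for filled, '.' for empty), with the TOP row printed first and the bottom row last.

Drop 1: J rot1 at col 0 lands with bottom-row=0; cleared 0 line(s) (total 0); column heights now [3 3 0 0 0 0], max=3
Drop 2: I rot0 at col 2 lands with bottom-row=0; cleared 0 line(s) (total 0); column heights now [3 3 1 1 1 1], max=3
Drop 3: T rot2 at col 0 lands with bottom-row=3; cleared 0 line(s) (total 0); column heights now [5 5 5 1 1 1], max=5
Drop 4: S rot2 at col 2 lands with bottom-row=5; cleared 0 line(s) (total 0); column heights now [5 5 6 7 7 1], max=7
Drop 5: T rot3 at col 1 lands with bottom-row=6; cleared 0 line(s) (total 0); column heights now [5 8 9 7 7 1], max=9

Answer: ......
......
..#...
.##...
..###.
..##..
###...
.#....
##....
#.....
#.####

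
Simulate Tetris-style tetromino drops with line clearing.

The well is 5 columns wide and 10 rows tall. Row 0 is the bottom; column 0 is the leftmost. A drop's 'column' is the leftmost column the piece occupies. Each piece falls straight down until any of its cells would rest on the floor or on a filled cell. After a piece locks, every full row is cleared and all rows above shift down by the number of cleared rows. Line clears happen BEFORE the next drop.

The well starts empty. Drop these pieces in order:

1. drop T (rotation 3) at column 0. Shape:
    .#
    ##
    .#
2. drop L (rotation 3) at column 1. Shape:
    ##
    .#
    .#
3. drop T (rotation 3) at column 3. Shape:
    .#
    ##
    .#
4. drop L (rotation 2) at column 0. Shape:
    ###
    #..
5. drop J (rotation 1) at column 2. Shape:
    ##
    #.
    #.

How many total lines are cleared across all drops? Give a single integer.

Drop 1: T rot3 at col 0 lands with bottom-row=0; cleared 0 line(s) (total 0); column heights now [2 3 0 0 0], max=3
Drop 2: L rot3 at col 1 lands with bottom-row=1; cleared 0 line(s) (total 0); column heights now [2 4 4 0 0], max=4
Drop 3: T rot3 at col 3 lands with bottom-row=0; cleared 1 line(s) (total 1); column heights now [0 3 3 0 2], max=3
Drop 4: L rot2 at col 0 lands with bottom-row=2; cleared 0 line(s) (total 1); column heights now [4 4 4 0 2], max=4
Drop 5: J rot1 at col 2 lands with bottom-row=4; cleared 0 line(s) (total 1); column heights now [4 4 7 7 2], max=7

Answer: 1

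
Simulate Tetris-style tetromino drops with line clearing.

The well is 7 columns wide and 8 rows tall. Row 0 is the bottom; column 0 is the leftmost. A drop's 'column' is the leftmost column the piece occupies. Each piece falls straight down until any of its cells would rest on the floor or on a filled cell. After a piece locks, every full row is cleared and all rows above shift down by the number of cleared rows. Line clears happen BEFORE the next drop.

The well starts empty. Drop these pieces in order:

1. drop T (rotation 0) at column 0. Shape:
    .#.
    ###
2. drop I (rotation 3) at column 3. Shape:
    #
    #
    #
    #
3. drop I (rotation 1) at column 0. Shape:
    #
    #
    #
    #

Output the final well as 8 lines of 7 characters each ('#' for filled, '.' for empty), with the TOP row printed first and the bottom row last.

Answer: .......
.......
.......
#......
#..#...
#..#...
##.#...
####...

Derivation:
Drop 1: T rot0 at col 0 lands with bottom-row=0; cleared 0 line(s) (total 0); column heights now [1 2 1 0 0 0 0], max=2
Drop 2: I rot3 at col 3 lands with bottom-row=0; cleared 0 line(s) (total 0); column heights now [1 2 1 4 0 0 0], max=4
Drop 3: I rot1 at col 0 lands with bottom-row=1; cleared 0 line(s) (total 0); column heights now [5 2 1 4 0 0 0], max=5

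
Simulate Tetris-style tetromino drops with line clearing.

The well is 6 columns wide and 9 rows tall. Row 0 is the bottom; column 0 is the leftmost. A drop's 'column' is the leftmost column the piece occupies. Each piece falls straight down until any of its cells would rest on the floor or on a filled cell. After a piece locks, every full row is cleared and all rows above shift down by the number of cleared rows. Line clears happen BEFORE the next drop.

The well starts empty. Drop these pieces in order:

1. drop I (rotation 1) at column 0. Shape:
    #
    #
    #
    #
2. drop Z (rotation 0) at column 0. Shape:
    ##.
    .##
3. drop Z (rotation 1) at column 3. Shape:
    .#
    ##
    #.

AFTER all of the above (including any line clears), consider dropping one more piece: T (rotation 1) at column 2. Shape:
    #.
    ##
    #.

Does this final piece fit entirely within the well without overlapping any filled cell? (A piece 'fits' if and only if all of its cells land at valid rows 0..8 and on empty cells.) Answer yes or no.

Drop 1: I rot1 at col 0 lands with bottom-row=0; cleared 0 line(s) (total 0); column heights now [4 0 0 0 0 0], max=4
Drop 2: Z rot0 at col 0 lands with bottom-row=3; cleared 0 line(s) (total 0); column heights now [5 5 4 0 0 0], max=5
Drop 3: Z rot1 at col 3 lands with bottom-row=0; cleared 0 line(s) (total 0); column heights now [5 5 4 2 3 0], max=5
Test piece T rot1 at col 2 (width 2): heights before test = [5 5 4 2 3 0]; fits = True

Answer: yes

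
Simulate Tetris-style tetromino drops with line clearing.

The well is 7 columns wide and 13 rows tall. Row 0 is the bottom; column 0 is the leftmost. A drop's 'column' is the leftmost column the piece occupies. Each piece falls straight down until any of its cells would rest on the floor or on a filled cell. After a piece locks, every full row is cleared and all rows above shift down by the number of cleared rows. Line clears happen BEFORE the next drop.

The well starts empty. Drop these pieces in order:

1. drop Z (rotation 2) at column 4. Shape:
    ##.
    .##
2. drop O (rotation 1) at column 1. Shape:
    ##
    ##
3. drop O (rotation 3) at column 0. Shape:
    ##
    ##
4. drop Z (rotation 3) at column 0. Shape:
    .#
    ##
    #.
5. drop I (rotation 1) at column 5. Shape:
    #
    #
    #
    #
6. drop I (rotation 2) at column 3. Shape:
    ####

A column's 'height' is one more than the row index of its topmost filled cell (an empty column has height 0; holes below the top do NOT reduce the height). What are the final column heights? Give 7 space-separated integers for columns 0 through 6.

Answer: 6 7 2 7 7 7 7

Derivation:
Drop 1: Z rot2 at col 4 lands with bottom-row=0; cleared 0 line(s) (total 0); column heights now [0 0 0 0 2 2 1], max=2
Drop 2: O rot1 at col 1 lands with bottom-row=0; cleared 0 line(s) (total 0); column heights now [0 2 2 0 2 2 1], max=2
Drop 3: O rot3 at col 0 lands with bottom-row=2; cleared 0 line(s) (total 0); column heights now [4 4 2 0 2 2 1], max=4
Drop 4: Z rot3 at col 0 lands with bottom-row=4; cleared 0 line(s) (total 0); column heights now [6 7 2 0 2 2 1], max=7
Drop 5: I rot1 at col 5 lands with bottom-row=2; cleared 0 line(s) (total 0); column heights now [6 7 2 0 2 6 1], max=7
Drop 6: I rot2 at col 3 lands with bottom-row=6; cleared 0 line(s) (total 0); column heights now [6 7 2 7 7 7 7], max=7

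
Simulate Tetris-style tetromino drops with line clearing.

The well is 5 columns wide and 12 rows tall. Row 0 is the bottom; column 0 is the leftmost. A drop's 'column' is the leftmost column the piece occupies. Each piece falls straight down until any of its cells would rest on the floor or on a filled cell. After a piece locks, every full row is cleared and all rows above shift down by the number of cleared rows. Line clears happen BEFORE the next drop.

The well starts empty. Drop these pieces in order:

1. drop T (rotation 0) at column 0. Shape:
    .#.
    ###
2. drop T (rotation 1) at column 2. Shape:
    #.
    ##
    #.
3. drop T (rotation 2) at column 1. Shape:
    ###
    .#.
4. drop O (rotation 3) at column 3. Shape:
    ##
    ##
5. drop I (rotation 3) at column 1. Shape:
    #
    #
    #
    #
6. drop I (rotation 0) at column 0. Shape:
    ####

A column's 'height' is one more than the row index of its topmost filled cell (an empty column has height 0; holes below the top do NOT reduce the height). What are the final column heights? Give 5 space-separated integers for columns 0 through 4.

Answer: 11 11 11 11 8

Derivation:
Drop 1: T rot0 at col 0 lands with bottom-row=0; cleared 0 line(s) (total 0); column heights now [1 2 1 0 0], max=2
Drop 2: T rot1 at col 2 lands with bottom-row=1; cleared 0 line(s) (total 0); column heights now [1 2 4 3 0], max=4
Drop 3: T rot2 at col 1 lands with bottom-row=4; cleared 0 line(s) (total 0); column heights now [1 6 6 6 0], max=6
Drop 4: O rot3 at col 3 lands with bottom-row=6; cleared 0 line(s) (total 0); column heights now [1 6 6 8 8], max=8
Drop 5: I rot3 at col 1 lands with bottom-row=6; cleared 0 line(s) (total 0); column heights now [1 10 6 8 8], max=10
Drop 6: I rot0 at col 0 lands with bottom-row=10; cleared 0 line(s) (total 0); column heights now [11 11 11 11 8], max=11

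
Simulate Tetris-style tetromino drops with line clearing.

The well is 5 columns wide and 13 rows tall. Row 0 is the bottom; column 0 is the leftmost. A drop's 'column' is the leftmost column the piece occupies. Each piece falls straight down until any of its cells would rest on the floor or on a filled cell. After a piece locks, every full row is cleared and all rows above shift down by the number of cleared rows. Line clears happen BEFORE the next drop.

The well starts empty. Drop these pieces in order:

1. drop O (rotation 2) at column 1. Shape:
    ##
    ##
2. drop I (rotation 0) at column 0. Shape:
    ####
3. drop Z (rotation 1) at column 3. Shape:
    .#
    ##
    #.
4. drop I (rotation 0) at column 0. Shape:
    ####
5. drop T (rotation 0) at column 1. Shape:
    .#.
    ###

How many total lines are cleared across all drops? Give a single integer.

Answer: 1

Derivation:
Drop 1: O rot2 at col 1 lands with bottom-row=0; cleared 0 line(s) (total 0); column heights now [0 2 2 0 0], max=2
Drop 2: I rot0 at col 0 lands with bottom-row=2; cleared 0 line(s) (total 0); column heights now [3 3 3 3 0], max=3
Drop 3: Z rot1 at col 3 lands with bottom-row=3; cleared 0 line(s) (total 0); column heights now [3 3 3 5 6], max=6
Drop 4: I rot0 at col 0 lands with bottom-row=5; cleared 1 line(s) (total 1); column heights now [3 3 3 5 5], max=5
Drop 5: T rot0 at col 1 lands with bottom-row=5; cleared 0 line(s) (total 1); column heights now [3 6 7 6 5], max=7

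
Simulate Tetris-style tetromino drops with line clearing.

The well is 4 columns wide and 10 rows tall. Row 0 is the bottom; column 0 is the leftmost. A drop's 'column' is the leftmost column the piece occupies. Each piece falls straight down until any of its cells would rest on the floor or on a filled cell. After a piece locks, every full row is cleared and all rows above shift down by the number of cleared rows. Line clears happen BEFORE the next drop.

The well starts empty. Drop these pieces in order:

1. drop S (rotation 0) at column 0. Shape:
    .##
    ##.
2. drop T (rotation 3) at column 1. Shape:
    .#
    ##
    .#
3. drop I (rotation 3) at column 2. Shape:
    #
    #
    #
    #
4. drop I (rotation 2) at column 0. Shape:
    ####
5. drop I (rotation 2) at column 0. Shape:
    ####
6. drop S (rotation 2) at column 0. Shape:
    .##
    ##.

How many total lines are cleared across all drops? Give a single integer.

Answer: 2

Derivation:
Drop 1: S rot0 at col 0 lands with bottom-row=0; cleared 0 line(s) (total 0); column heights now [1 2 2 0], max=2
Drop 2: T rot3 at col 1 lands with bottom-row=2; cleared 0 line(s) (total 0); column heights now [1 4 5 0], max=5
Drop 3: I rot3 at col 2 lands with bottom-row=5; cleared 0 line(s) (total 0); column heights now [1 4 9 0], max=9
Drop 4: I rot2 at col 0 lands with bottom-row=9; cleared 1 line(s) (total 1); column heights now [1 4 9 0], max=9
Drop 5: I rot2 at col 0 lands with bottom-row=9; cleared 1 line(s) (total 2); column heights now [1 4 9 0], max=9
Drop 6: S rot2 at col 0 lands with bottom-row=8; cleared 0 line(s) (total 2); column heights now [9 10 10 0], max=10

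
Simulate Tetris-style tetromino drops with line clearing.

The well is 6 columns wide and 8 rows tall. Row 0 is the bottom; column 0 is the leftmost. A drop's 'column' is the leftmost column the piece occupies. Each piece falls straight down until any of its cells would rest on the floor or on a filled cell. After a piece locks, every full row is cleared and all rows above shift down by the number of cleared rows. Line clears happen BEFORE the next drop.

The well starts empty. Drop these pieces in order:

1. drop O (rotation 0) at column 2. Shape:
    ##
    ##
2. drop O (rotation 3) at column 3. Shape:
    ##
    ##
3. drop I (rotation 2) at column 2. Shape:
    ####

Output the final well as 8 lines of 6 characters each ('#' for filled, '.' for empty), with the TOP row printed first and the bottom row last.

Drop 1: O rot0 at col 2 lands with bottom-row=0; cleared 0 line(s) (total 0); column heights now [0 0 2 2 0 0], max=2
Drop 2: O rot3 at col 3 lands with bottom-row=2; cleared 0 line(s) (total 0); column heights now [0 0 2 4 4 0], max=4
Drop 3: I rot2 at col 2 lands with bottom-row=4; cleared 0 line(s) (total 0); column heights now [0 0 5 5 5 5], max=5

Answer: ......
......
......
..####
...##.
...##.
..##..
..##..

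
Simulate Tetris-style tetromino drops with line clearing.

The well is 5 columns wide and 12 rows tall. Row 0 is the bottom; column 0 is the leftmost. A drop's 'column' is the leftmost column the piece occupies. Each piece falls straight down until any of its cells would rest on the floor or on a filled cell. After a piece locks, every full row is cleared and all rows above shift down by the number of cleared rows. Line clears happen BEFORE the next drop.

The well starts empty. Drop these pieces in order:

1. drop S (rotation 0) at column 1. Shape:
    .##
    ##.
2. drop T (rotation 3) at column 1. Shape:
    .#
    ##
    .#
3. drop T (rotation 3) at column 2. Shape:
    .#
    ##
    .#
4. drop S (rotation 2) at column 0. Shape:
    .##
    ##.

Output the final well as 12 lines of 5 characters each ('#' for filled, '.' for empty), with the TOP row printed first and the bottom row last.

Answer: .....
.....
.....
.....
.....
.###.
####.
..##.
.##..
..#..
..##.
.##..

Derivation:
Drop 1: S rot0 at col 1 lands with bottom-row=0; cleared 0 line(s) (total 0); column heights now [0 1 2 2 0], max=2
Drop 2: T rot3 at col 1 lands with bottom-row=2; cleared 0 line(s) (total 0); column heights now [0 4 5 2 0], max=5
Drop 3: T rot3 at col 2 lands with bottom-row=4; cleared 0 line(s) (total 0); column heights now [0 4 6 7 0], max=7
Drop 4: S rot2 at col 0 lands with bottom-row=5; cleared 0 line(s) (total 0); column heights now [6 7 7 7 0], max=7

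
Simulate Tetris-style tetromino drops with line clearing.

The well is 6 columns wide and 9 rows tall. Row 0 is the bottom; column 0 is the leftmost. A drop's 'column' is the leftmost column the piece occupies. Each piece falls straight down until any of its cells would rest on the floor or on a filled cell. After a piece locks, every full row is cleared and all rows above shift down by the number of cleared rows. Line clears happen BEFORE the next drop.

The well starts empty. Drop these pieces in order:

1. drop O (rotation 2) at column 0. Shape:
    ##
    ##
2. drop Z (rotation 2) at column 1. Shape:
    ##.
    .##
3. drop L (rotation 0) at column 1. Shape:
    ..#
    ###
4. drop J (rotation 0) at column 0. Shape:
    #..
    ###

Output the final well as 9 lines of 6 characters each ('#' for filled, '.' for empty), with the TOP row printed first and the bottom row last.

Drop 1: O rot2 at col 0 lands with bottom-row=0; cleared 0 line(s) (total 0); column heights now [2 2 0 0 0 0], max=2
Drop 2: Z rot2 at col 1 lands with bottom-row=1; cleared 0 line(s) (total 0); column heights now [2 3 3 2 0 0], max=3
Drop 3: L rot0 at col 1 lands with bottom-row=3; cleared 0 line(s) (total 0); column heights now [2 4 4 5 0 0], max=5
Drop 4: J rot0 at col 0 lands with bottom-row=4; cleared 0 line(s) (total 0); column heights now [6 5 5 5 0 0], max=6

Answer: ......
......
......
#.....
####..
.###..
.##...
####..
##....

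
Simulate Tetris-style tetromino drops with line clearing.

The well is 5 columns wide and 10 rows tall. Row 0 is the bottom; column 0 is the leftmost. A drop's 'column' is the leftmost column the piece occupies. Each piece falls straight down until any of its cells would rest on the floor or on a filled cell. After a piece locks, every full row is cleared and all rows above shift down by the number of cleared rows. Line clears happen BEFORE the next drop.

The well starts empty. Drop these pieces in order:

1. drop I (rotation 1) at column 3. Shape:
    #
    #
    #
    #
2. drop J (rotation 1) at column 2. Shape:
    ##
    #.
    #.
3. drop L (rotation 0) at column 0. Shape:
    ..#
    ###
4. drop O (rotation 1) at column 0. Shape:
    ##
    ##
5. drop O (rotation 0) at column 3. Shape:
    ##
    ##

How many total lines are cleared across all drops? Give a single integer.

Answer: 2

Derivation:
Drop 1: I rot1 at col 3 lands with bottom-row=0; cleared 0 line(s) (total 0); column heights now [0 0 0 4 0], max=4
Drop 2: J rot1 at col 2 lands with bottom-row=2; cleared 0 line(s) (total 0); column heights now [0 0 5 5 0], max=5
Drop 3: L rot0 at col 0 lands with bottom-row=5; cleared 0 line(s) (total 0); column heights now [6 6 7 5 0], max=7
Drop 4: O rot1 at col 0 lands with bottom-row=6; cleared 0 line(s) (total 0); column heights now [8 8 7 5 0], max=8
Drop 5: O rot0 at col 3 lands with bottom-row=5; cleared 2 line(s) (total 2); column heights now [6 6 5 5 0], max=6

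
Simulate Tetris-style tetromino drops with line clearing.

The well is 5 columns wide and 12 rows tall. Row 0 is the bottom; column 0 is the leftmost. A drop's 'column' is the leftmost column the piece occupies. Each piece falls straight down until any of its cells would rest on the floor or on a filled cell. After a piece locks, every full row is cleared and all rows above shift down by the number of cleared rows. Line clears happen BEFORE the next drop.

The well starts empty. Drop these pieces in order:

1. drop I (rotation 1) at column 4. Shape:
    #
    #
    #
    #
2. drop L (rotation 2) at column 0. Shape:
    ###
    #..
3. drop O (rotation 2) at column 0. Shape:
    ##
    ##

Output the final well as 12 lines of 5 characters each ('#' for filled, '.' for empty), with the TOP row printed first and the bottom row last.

Answer: .....
.....
.....
.....
.....
.....
.....
.....
##..#
##..#
###.#
#...#

Derivation:
Drop 1: I rot1 at col 4 lands with bottom-row=0; cleared 0 line(s) (total 0); column heights now [0 0 0 0 4], max=4
Drop 2: L rot2 at col 0 lands with bottom-row=0; cleared 0 line(s) (total 0); column heights now [2 2 2 0 4], max=4
Drop 3: O rot2 at col 0 lands with bottom-row=2; cleared 0 line(s) (total 0); column heights now [4 4 2 0 4], max=4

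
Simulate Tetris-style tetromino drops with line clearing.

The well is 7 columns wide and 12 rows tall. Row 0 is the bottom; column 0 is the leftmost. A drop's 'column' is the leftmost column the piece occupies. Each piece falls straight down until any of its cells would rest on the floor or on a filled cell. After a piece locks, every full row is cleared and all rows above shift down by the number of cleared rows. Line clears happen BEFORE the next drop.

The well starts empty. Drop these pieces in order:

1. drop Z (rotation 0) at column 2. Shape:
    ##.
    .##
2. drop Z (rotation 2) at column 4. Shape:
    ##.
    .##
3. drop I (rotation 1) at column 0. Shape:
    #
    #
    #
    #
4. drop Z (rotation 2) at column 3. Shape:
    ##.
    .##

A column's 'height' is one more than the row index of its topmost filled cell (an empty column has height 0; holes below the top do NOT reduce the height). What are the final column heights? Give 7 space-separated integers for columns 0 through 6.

Answer: 4 0 2 4 4 3 1

Derivation:
Drop 1: Z rot0 at col 2 lands with bottom-row=0; cleared 0 line(s) (total 0); column heights now [0 0 2 2 1 0 0], max=2
Drop 2: Z rot2 at col 4 lands with bottom-row=0; cleared 0 line(s) (total 0); column heights now [0 0 2 2 2 2 1], max=2
Drop 3: I rot1 at col 0 lands with bottom-row=0; cleared 0 line(s) (total 0); column heights now [4 0 2 2 2 2 1], max=4
Drop 4: Z rot2 at col 3 lands with bottom-row=2; cleared 0 line(s) (total 0); column heights now [4 0 2 4 4 3 1], max=4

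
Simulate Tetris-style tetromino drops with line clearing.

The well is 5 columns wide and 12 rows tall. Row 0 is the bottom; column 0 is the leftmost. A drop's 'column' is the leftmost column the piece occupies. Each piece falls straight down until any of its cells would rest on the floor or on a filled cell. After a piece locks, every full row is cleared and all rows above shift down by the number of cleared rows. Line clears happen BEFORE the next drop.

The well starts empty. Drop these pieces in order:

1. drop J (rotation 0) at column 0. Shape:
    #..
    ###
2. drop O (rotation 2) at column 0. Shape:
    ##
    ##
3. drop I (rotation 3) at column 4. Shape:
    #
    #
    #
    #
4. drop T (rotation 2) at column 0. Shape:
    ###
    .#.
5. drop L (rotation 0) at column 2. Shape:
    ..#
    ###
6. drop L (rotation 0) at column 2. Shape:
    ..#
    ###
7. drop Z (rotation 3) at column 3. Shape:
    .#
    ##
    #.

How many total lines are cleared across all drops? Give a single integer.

Drop 1: J rot0 at col 0 lands with bottom-row=0; cleared 0 line(s) (total 0); column heights now [2 1 1 0 0], max=2
Drop 2: O rot2 at col 0 lands with bottom-row=2; cleared 0 line(s) (total 0); column heights now [4 4 1 0 0], max=4
Drop 3: I rot3 at col 4 lands with bottom-row=0; cleared 0 line(s) (total 0); column heights now [4 4 1 0 4], max=4
Drop 4: T rot2 at col 0 lands with bottom-row=4; cleared 0 line(s) (total 0); column heights now [6 6 6 0 4], max=6
Drop 5: L rot0 at col 2 lands with bottom-row=6; cleared 0 line(s) (total 0); column heights now [6 6 7 7 8], max=8
Drop 6: L rot0 at col 2 lands with bottom-row=8; cleared 0 line(s) (total 0); column heights now [6 6 9 9 10], max=10
Drop 7: Z rot3 at col 3 lands with bottom-row=9; cleared 0 line(s) (total 0); column heights now [6 6 9 11 12], max=12

Answer: 0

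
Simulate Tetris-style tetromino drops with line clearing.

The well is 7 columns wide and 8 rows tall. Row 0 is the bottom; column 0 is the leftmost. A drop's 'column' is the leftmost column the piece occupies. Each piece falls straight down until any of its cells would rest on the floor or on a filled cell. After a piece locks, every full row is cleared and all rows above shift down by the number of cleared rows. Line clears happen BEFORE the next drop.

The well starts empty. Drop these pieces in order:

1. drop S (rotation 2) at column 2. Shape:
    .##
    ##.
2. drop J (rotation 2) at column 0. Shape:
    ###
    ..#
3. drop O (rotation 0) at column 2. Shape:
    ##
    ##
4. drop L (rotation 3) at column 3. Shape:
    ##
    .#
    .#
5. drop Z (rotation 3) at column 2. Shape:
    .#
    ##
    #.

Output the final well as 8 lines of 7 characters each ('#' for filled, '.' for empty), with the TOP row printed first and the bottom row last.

Drop 1: S rot2 at col 2 lands with bottom-row=0; cleared 0 line(s) (total 0); column heights now [0 0 1 2 2 0 0], max=2
Drop 2: J rot2 at col 0 lands with bottom-row=1; cleared 0 line(s) (total 0); column heights now [3 3 3 2 2 0 0], max=3
Drop 3: O rot0 at col 2 lands with bottom-row=3; cleared 0 line(s) (total 0); column heights now [3 3 5 5 2 0 0], max=5
Drop 4: L rot3 at col 3 lands with bottom-row=3; cleared 0 line(s) (total 0); column heights now [3 3 5 6 6 0 0], max=6
Drop 5: Z rot3 at col 2 lands with bottom-row=5; cleared 0 line(s) (total 0); column heights now [3 3 7 8 6 0 0], max=8

Answer: ...#...
..##...
..###..
..###..
..###..
###....
..###..
..##...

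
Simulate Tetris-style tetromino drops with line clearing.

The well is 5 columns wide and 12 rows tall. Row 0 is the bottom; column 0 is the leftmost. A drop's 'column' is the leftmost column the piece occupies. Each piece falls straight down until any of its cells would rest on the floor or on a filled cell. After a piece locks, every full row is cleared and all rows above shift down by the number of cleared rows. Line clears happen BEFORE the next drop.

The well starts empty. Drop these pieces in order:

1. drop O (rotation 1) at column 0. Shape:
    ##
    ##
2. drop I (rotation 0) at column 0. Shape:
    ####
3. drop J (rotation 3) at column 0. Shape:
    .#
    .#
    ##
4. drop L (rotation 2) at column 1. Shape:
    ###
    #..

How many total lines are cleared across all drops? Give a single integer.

Answer: 0

Derivation:
Drop 1: O rot1 at col 0 lands with bottom-row=0; cleared 0 line(s) (total 0); column heights now [2 2 0 0 0], max=2
Drop 2: I rot0 at col 0 lands with bottom-row=2; cleared 0 line(s) (total 0); column heights now [3 3 3 3 0], max=3
Drop 3: J rot3 at col 0 lands with bottom-row=3; cleared 0 line(s) (total 0); column heights now [4 6 3 3 0], max=6
Drop 4: L rot2 at col 1 lands with bottom-row=6; cleared 0 line(s) (total 0); column heights now [4 8 8 8 0], max=8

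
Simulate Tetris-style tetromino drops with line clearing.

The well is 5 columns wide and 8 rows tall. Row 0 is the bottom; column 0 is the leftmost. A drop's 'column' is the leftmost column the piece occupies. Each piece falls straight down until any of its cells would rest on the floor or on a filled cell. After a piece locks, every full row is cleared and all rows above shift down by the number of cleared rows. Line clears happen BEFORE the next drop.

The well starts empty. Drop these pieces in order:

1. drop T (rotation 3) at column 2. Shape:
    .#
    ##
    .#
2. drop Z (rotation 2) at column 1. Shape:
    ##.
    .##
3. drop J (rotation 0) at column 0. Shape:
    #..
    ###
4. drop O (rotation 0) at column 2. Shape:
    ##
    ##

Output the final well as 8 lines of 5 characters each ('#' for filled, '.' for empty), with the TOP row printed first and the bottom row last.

Answer: ..##.
#.##.
###..
.##..
..##.
...#.
..##.
...#.

Derivation:
Drop 1: T rot3 at col 2 lands with bottom-row=0; cleared 0 line(s) (total 0); column heights now [0 0 2 3 0], max=3
Drop 2: Z rot2 at col 1 lands with bottom-row=3; cleared 0 line(s) (total 0); column heights now [0 5 5 4 0], max=5
Drop 3: J rot0 at col 0 lands with bottom-row=5; cleared 0 line(s) (total 0); column heights now [7 6 6 4 0], max=7
Drop 4: O rot0 at col 2 lands with bottom-row=6; cleared 0 line(s) (total 0); column heights now [7 6 8 8 0], max=8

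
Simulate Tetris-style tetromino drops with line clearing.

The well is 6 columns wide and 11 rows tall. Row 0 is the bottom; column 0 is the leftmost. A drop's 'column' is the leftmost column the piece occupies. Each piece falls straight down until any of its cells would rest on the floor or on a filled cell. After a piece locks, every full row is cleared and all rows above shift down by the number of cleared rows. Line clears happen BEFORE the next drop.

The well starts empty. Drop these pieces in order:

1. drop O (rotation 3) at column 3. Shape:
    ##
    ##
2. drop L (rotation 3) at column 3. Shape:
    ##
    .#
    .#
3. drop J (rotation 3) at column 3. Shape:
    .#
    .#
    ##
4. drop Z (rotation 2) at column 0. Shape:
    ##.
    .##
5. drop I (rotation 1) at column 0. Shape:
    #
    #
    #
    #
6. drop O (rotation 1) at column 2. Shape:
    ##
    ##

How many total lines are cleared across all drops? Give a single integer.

Drop 1: O rot3 at col 3 lands with bottom-row=0; cleared 0 line(s) (total 0); column heights now [0 0 0 2 2 0], max=2
Drop 2: L rot3 at col 3 lands with bottom-row=2; cleared 0 line(s) (total 0); column heights now [0 0 0 5 5 0], max=5
Drop 3: J rot3 at col 3 lands with bottom-row=5; cleared 0 line(s) (total 0); column heights now [0 0 0 6 8 0], max=8
Drop 4: Z rot2 at col 0 lands with bottom-row=0; cleared 0 line(s) (total 0); column heights now [2 2 1 6 8 0], max=8
Drop 5: I rot1 at col 0 lands with bottom-row=2; cleared 0 line(s) (total 0); column heights now [6 2 1 6 8 0], max=8
Drop 6: O rot1 at col 2 lands with bottom-row=6; cleared 0 line(s) (total 0); column heights now [6 2 8 8 8 0], max=8

Answer: 0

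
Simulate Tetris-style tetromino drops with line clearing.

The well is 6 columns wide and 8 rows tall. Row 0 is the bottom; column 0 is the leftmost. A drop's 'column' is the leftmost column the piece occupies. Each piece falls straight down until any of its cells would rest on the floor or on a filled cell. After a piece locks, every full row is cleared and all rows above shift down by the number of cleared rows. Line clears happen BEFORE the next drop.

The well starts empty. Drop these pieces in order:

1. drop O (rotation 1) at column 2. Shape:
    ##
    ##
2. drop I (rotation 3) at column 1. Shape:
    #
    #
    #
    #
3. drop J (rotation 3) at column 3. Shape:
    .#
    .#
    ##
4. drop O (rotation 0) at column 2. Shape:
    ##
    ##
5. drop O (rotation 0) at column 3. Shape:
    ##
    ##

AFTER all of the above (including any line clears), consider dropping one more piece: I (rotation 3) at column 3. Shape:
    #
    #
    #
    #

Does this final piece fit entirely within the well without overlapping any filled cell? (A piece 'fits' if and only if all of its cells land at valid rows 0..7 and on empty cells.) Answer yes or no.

Drop 1: O rot1 at col 2 lands with bottom-row=0; cleared 0 line(s) (total 0); column heights now [0 0 2 2 0 0], max=2
Drop 2: I rot3 at col 1 lands with bottom-row=0; cleared 0 line(s) (total 0); column heights now [0 4 2 2 0 0], max=4
Drop 3: J rot3 at col 3 lands with bottom-row=2; cleared 0 line(s) (total 0); column heights now [0 4 2 3 5 0], max=5
Drop 4: O rot0 at col 2 lands with bottom-row=3; cleared 0 line(s) (total 0); column heights now [0 4 5 5 5 0], max=5
Drop 5: O rot0 at col 3 lands with bottom-row=5; cleared 0 line(s) (total 0); column heights now [0 4 5 7 7 0], max=7
Test piece I rot3 at col 3 (width 1): heights before test = [0 4 5 7 7 0]; fits = False

Answer: no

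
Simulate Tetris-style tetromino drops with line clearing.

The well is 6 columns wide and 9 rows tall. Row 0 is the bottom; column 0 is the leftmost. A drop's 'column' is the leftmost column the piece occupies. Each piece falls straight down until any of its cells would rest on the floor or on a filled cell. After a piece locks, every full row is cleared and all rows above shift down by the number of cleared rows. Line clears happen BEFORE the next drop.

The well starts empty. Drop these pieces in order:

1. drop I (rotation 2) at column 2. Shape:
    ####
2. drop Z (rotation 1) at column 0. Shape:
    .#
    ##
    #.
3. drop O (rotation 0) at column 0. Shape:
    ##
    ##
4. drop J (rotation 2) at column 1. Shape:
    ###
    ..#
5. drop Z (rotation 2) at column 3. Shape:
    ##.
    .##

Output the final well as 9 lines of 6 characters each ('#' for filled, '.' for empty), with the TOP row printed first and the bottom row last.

Answer: ......
......
...##.
.#####
##.#..
##....
.#....
##....
#.####

Derivation:
Drop 1: I rot2 at col 2 lands with bottom-row=0; cleared 0 line(s) (total 0); column heights now [0 0 1 1 1 1], max=1
Drop 2: Z rot1 at col 0 lands with bottom-row=0; cleared 0 line(s) (total 0); column heights now [2 3 1 1 1 1], max=3
Drop 3: O rot0 at col 0 lands with bottom-row=3; cleared 0 line(s) (total 0); column heights now [5 5 1 1 1 1], max=5
Drop 4: J rot2 at col 1 lands with bottom-row=4; cleared 0 line(s) (total 0); column heights now [5 6 6 6 1 1], max=6
Drop 5: Z rot2 at col 3 lands with bottom-row=5; cleared 0 line(s) (total 0); column heights now [5 6 6 7 7 6], max=7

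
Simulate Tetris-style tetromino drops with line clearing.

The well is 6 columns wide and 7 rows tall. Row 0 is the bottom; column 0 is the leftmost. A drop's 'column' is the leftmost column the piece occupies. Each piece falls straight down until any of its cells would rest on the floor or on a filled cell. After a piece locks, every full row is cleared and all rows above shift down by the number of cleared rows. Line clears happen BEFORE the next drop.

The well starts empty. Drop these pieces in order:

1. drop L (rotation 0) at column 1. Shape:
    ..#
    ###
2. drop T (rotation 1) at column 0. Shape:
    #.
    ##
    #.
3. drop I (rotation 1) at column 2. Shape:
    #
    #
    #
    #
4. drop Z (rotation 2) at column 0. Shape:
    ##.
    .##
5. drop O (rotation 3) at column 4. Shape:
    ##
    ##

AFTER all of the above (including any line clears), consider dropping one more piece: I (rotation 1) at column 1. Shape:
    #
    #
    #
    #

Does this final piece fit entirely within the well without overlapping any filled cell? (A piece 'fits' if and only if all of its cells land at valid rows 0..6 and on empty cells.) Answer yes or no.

Answer: no

Derivation:
Drop 1: L rot0 at col 1 lands with bottom-row=0; cleared 0 line(s) (total 0); column heights now [0 1 1 2 0 0], max=2
Drop 2: T rot1 at col 0 lands with bottom-row=0; cleared 0 line(s) (total 0); column heights now [3 2 1 2 0 0], max=3
Drop 3: I rot1 at col 2 lands with bottom-row=1; cleared 0 line(s) (total 0); column heights now [3 2 5 2 0 0], max=5
Drop 4: Z rot2 at col 0 lands with bottom-row=5; cleared 0 line(s) (total 0); column heights now [7 7 6 2 0 0], max=7
Drop 5: O rot3 at col 4 lands with bottom-row=0; cleared 2 line(s) (total 2); column heights now [5 5 4 0 0 0], max=5
Test piece I rot1 at col 1 (width 1): heights before test = [5 5 4 0 0 0]; fits = False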